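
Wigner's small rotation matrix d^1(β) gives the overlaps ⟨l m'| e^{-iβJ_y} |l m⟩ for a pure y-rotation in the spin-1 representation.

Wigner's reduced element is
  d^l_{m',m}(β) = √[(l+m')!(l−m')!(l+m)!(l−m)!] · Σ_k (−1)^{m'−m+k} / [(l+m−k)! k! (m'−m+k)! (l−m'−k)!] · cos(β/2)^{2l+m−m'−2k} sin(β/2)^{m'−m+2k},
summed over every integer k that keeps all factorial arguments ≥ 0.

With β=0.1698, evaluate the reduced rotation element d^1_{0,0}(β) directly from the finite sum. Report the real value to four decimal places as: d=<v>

d=0.9856

d^1_{0,0}(β=0.1698) via Wigner's sum:
With c≡cos(β/2)=0.996398 and s≡sin(β/2)=0.084798, N=[1·1·1·1]^{1/2}=1.000000
The bounds max(0,m−m')=0 and min(l+m,l−m')=1 give 2 terms
  k=0: (−1)^0·1.0000/(1)·0.9964^2·0.0848^0 = +0.992809
  k=1: (−1)^1·1.0000/(1)·0.9964^0·0.0848^2 = -0.007191
d^1_{0,0}(0.1698) = +0.992809 -0.007191 = +0.985619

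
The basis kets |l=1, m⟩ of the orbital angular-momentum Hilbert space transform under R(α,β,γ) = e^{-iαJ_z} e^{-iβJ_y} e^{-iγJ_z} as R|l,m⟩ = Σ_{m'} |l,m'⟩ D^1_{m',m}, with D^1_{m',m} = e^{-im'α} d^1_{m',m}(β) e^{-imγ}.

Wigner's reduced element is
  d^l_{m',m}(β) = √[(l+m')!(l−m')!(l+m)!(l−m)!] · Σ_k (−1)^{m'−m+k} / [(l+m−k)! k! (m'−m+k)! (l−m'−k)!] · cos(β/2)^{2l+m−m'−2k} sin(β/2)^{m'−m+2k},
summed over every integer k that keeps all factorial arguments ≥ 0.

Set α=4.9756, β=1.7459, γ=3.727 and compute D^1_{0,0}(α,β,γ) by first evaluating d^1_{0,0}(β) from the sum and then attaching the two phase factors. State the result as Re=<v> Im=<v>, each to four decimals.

Split into d^1_{0,0}(β=1.7459) × two z-phases.
With c≡cos(β/2)=0.642569 and s≡sin(β/2)=0.766228, N=[1·1·1·1]^{1/2}=1.000000
The bounds max(0,m−m')=0 and min(l+m,l−m')=1 give 2 terms
  k=0: (−1)^0·1.0000/(1)·0.6426^2·0.7662^0 = +0.412895
  k=1: (−1)^1·1.0000/(1)·0.6426^0·0.7662^2 = -0.587105
d^1_{0,0}(1.7459) = +0.412895 -0.587105 = -0.174210
D = (+1.000000+0.000000i)·(-0.174210)·(+1.000000+0.000000i) = -0.174210+0.000000i

Re=-0.1742 Im=0.0000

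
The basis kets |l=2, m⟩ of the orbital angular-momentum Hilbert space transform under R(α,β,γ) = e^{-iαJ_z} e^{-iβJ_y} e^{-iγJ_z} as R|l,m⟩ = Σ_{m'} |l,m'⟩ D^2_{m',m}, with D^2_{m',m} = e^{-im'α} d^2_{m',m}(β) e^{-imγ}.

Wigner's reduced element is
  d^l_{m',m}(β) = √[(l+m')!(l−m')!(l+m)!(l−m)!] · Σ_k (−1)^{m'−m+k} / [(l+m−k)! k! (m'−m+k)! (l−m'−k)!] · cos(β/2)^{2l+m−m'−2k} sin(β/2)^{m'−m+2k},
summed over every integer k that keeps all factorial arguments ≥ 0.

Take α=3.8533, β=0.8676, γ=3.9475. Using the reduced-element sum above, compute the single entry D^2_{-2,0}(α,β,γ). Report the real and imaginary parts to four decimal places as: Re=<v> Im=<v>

Re=0.0523 Im=0.3524

First d^2_{-2,0}(β=0.8676), then the phase factors e^{-i(-2)α} and e^{-i(0)γ}:
c=cos(0.8676/2)=0.907375, s=sin(0.8676/2)=0.420322; N=√[1·24·2·2]=9.797959
Admissible k: 2..2 (factorial args all ≥0)
  k=2: (−1)^0·9.7980/(4)·0.9074^2·0.4203^2 = +0.356298
d^2_{-2,0}(0.8676) = +0.356298
Attach z-rotation phases: D = e^{-i(-2)(3.8533)}·(+0.356298)·e^{-i(0)(3.9475)} = +0.052322+0.352435i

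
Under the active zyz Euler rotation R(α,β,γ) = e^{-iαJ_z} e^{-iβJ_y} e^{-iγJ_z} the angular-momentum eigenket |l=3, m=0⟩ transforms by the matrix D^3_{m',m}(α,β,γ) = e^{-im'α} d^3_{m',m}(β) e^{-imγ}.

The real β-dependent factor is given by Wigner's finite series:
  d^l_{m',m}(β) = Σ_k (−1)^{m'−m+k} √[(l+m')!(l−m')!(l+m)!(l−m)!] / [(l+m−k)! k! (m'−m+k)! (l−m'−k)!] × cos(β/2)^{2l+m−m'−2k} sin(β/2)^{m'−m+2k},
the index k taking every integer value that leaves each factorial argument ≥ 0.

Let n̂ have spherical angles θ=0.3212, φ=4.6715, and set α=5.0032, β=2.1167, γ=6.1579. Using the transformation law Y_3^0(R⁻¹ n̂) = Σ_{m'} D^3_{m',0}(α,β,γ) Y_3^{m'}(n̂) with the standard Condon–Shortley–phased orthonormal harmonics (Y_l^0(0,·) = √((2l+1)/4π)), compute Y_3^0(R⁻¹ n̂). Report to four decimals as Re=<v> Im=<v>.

Re=0.2409 Im=0.0000

Need the full column D^3_{m',0} for m'=−3..3 at α=5.0032, β=2.1167, γ=6.1579.
cos(β/2)=0.490311, sin(β/2)=0.871548
d^3_{-3,0}: single k=3 term ⇒ +0.348982;  D = -0.267284+0.224383i
d^3_{-2,0}: k∈[2..3] ⇒ +0.240452 -0.759745 = -0.519293;  D = +0.433907+0.285289i
d^3_{-1,0}: k∈[1..3] ⇒ +0.085554 -0.810960 +0.854118 = +0.128711;  D = +0.036905-0.123307i
d^3_{0,0}: k∈[0..3] ⇒ +0.013894 -0.395103 +1.248389 -0.438275 = +0.428905;  D = +0.428905+0.000000i
d^3_{1,0}: k∈[0..2] ⇒ -0.085554 +0.810960 -0.854118 = -0.128711;  D = -0.036905-0.123307i
d^3_{2,0}: k∈[0..1] ⇒ +0.240452 -0.759745 = -0.519293;  D = +0.433907-0.285289i
d^3_{3,0}: single k=0 term ⇒ -0.348982;  D = +0.267284+0.224383i
Y_3^{m'}(θ=0.3212,φ=4.6715) and Σ D·Y over m':
  (-0.2673+0.2244i)·(+0.0016-0.0130i)  (+0.4339+0.2853i)·(-0.0963-0.0079i)  (+0.0369-0.1233i)·(-0.0146+0.3570i)  (+0.4289+0.0000i)·(+0.5317+0.0000i)  (-0.0369-0.1233i)·(+0.0146+0.3570i)  (+0.4339-0.2853i)·(-0.0963+0.0079i)  (+0.2673+0.2244i)·(-0.0016-0.0130i)
Y_3^0(R⁻¹ n̂) = +0.240912-0.000000i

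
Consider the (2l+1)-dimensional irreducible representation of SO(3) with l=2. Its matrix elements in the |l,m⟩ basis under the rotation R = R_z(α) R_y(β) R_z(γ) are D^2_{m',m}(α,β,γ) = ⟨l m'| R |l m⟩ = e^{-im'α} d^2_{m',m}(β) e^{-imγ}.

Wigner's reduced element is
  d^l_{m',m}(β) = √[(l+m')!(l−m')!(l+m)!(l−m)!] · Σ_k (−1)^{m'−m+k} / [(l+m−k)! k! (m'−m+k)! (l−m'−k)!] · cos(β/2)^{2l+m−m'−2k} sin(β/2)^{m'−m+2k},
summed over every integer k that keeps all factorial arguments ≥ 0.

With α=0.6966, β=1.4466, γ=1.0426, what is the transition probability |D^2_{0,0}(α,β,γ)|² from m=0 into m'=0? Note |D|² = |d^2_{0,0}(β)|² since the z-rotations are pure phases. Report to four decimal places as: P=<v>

Split into d^2_{0,0}(β=1.4466) × two z-phases.
With c≡cos(β/2)=0.749626 and s≡sin(β/2)=0.661862, N=[2·2·2·2]^{1/2}=4.000000
The bounds max(0,m−m')=0 and min(l+m,l−m')=2 give 3 terms
  k=0: (−1)^0·4.0000/(4)·0.7496^4·0.6619^0 = +0.315775
  k=1: (−1)^1·4.0000/(1)·0.7496^2·0.6619^2 = -0.984654
  k=2: (−1)^2·4.0000/(4)·0.7496^0·0.6619^4 = +0.191898
d^2_{0,0}(1.4466) = +0.315775 -0.984654 +0.191898 = -0.476982
|D^2_{0,0}|² = |d^2_{0,0}(β)|² = (-0.476982)² = 0.227511 (the z-rotation phases have unit modulus)

P=0.2275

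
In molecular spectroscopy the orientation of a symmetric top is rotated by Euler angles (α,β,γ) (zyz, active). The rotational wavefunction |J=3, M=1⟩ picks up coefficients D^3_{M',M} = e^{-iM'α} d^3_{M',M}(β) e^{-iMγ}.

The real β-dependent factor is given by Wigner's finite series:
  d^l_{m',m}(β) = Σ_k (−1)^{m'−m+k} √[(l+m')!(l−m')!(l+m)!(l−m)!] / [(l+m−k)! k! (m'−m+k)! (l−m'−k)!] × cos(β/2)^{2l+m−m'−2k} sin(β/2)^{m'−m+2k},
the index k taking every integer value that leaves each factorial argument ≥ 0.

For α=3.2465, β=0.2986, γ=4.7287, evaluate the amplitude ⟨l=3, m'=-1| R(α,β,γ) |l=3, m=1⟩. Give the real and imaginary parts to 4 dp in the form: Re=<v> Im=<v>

Re=0.0109 Im=-0.1226

D^3_{-1,1}(3.2465,0.2986,4.7287) = e^{-i·-1·3.2465}·d^3_{-1,1}(0.2986)·e^{-i·1·4.7287}. Compute d first:
c=cos(0.2986/2)=0.988875, s=sin(0.2986/2)=0.148746; N=√[2·24·24·2]=48.000000
The bounds max(0,m−m')=2 and min(l+m,l−m')=4 give 3 terms
  k=2: (−1)^0·48.0000/(8)·0.9889^4·0.1487^2 = +0.126943
  k=3: (−1)^1·48.0000/(6)·0.9889^2·0.1487^4 = -0.003830
  k=4: (−1)^2·48.0000/(48)·0.9889^0·0.1487^6 = +0.000011
d^3_{-1,1}(0.2986) = +0.126943 -0.003830 +0.000011 = +0.123124
D = (-0.994502-0.104715i)·(+0.123124)·(+0.016310+0.999867i) = +0.010894-0.122641i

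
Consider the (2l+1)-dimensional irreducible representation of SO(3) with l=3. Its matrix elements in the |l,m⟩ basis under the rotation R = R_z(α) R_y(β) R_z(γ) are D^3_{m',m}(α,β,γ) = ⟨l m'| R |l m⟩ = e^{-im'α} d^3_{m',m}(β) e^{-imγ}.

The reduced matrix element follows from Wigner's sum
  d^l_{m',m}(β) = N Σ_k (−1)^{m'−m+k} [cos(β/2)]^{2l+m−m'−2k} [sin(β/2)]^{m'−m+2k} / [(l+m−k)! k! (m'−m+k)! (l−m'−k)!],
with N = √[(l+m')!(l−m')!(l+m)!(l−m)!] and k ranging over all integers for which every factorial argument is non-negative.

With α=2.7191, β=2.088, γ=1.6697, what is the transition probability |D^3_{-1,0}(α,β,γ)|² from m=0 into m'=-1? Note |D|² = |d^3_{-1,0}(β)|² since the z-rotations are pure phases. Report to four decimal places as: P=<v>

Split into d^3_{-1,0}(β=2.088) × two z-phases.
With c≡cos(β/2)=0.502767 and s≡sin(β/2)=0.864422, N=[2·24·6·6]^{1/2}=41.569219
The bounds max(0,m−m')=1 and min(l+m,l−m')=3 give 3 terms
  k=1: (−1)^0·41.5692/(12)·0.5028^5·0.8644^1 = +0.096194
  k=2: (−1)^1·41.5692/(4)·0.5028^3·0.8644^3 = -0.853078
  k=3: (−1)^2·41.5692/(12)·0.5028^1·0.8644^5 = +0.840595
d^3_{-1,0}(2.088) = +0.096194 -0.853078 +0.840595 = +0.083711
|D^3_{-1,0}|² = |d^3_{-1,0}(β)|² = (+0.083711)² = 0.007007 (the z-rotation phases have unit modulus)

P=0.0070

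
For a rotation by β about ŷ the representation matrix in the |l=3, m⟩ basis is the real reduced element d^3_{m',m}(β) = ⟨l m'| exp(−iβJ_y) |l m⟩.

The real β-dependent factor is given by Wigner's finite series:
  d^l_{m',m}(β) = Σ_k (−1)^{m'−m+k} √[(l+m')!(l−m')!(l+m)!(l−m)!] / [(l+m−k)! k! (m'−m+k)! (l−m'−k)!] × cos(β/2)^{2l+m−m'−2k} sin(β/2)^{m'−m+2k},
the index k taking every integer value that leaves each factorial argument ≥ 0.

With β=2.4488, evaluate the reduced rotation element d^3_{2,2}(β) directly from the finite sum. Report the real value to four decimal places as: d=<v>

d^3_{2,2}(β=2.4488) via Wigner's sum:
Half-angle: c=0.339510, s=0.940602. N=√(120·1·120·1)=120.000000
k: max(0,(2)−(2))=0 … min(3+(2),3−(2))=1
  k=0: (−1)^0·120.0000/(120)·0.3395^6·0.9406^0 = +0.001532
  k=1: (−1)^1·120.0000/(24)·0.3395^4·0.9406^2 = -0.058775
d^3_{2,2}(2.4488) = +0.001532 -0.058775 = -0.057244

d=-0.0572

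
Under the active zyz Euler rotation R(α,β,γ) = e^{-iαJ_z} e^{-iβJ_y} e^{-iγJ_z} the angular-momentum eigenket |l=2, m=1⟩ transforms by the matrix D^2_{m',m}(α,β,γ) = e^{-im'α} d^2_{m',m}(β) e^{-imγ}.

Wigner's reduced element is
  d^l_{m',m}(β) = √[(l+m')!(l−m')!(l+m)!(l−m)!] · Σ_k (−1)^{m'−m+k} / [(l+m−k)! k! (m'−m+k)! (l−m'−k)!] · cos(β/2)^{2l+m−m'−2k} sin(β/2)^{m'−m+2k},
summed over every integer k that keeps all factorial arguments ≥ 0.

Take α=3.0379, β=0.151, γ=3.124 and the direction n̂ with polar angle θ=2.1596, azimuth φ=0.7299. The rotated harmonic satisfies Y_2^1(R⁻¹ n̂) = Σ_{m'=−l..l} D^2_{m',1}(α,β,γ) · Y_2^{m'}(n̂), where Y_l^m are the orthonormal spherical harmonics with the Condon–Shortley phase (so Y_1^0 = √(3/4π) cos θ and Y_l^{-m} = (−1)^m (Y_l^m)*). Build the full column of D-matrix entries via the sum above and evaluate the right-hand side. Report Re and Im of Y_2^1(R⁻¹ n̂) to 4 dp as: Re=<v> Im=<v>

Re=0.2241 Im=0.3051

Need the full column D^2_{m',1} for m'=−2..2 at α=3.0379, β=0.151, γ=3.124.
cos(β/2)=0.997151, sin(β/2)=0.075428
d^2_{-2,1}: single k=3 term ⇒ +0.000856;  D = -0.000840+0.000161i
d^2_{-1,1}: k∈[2..3] ⇒ +0.016971 -0.000032 = +0.016939;  D = +0.016876-0.001457i
d^2_{0,1}: k∈[1..2] ⇒ +0.183186 -0.001048 = +0.182138;  D = -0.182110-0.003204i
d^2_{1,1}: k∈[0..1] ⇒ +0.988654 -0.016971 = +0.971682;  D = +0.964544+0.117562i
d^2_{2,1}: single k=0 term ⇒ -0.149571;  D = +0.145802+0.033367i
Y_2^{m'}(θ=2.1596,φ=0.7299) and Σ D·Y over m':
  (-0.0008+0.0002i)·(+0.0296-0.2655i)  (+0.0169-0.0015i)·(-0.2659+0.2379i)  (-0.1821-0.0032i)·(-0.0236+0.0000i)  (+0.9645+0.1176i)·(+0.2659+0.2379i)  (+0.1458+0.0334i)·(+0.0296+0.2655i)
Y_2^1(R⁻¹ n̂) = +0.224127+0.305138i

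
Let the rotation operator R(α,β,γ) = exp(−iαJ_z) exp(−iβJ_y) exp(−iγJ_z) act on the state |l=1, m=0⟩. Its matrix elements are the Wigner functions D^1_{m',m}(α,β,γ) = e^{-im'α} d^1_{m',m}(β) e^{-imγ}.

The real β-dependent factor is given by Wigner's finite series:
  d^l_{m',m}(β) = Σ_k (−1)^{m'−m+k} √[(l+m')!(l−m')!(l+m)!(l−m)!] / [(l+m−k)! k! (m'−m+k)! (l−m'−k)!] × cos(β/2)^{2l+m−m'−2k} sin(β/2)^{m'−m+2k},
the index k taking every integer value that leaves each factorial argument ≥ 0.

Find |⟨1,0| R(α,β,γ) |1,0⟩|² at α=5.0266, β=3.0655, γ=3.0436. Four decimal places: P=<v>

P=0.9942

Split into d^1_{0,0}(β=3.0655) × two z-phases.
With c≡cos(β/2)=0.038037 and s≡sin(β/2)=0.999276, N=[1·1·1·1]^{1/2}=1.000000
k∈{0,1} keeps every argument non-negative
  k=0: (−1)^0·1.0000/(1)·0.0380^2·0.9993^0 = +0.001447
  k=1: (−1)^1·1.0000/(1)·0.0380^0·0.9993^2 = -0.998553
d^1_{0,0}(3.0655) = +0.001447 -0.998553 = -0.997106
|D^1_{0,0}|² = |d^1_{0,0}(β)|² = (-0.997106)² = 0.994221 (the z-rotation phases have unit modulus)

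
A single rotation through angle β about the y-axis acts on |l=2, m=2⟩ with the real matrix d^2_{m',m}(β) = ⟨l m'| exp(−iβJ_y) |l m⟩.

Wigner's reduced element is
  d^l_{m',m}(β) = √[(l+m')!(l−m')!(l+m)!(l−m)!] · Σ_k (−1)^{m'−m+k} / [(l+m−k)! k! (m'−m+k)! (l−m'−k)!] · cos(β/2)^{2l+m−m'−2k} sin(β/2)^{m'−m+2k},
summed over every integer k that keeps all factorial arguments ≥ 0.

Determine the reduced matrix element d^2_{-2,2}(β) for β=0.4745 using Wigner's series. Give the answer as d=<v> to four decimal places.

d^2_{-2,2}(β=0.4745) via Wigner's sum:
Half-angle: c=0.971988, s=0.235031. N=√(1·24·24·1)=24.000000
The bounds max(0,m−m')=4 and min(l+m,l−m')=4 give 1 term
  k=4: (−1)^0·24.0000/(24)·0.9720^0·0.2350^4 = +0.003051
d^2_{-2,2}(0.4745) = +0.003051

d=0.0031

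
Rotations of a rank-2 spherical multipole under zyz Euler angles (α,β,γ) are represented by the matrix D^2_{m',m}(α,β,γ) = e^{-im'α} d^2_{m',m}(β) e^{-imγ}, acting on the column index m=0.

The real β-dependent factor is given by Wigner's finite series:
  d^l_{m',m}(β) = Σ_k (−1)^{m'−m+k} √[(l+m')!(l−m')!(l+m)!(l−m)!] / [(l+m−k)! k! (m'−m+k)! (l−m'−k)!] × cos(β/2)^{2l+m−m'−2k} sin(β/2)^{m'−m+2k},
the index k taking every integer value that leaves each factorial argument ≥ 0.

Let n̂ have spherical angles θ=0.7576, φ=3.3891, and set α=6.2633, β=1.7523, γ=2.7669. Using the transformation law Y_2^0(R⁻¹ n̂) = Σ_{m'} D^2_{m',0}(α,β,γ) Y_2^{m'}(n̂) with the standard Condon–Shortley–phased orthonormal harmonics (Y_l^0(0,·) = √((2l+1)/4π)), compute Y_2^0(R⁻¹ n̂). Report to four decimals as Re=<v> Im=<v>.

Need the full column D^2_{m',0} for m'=−2..2 at α=6.2633, β=1.7523, γ=2.7669.
cos(β/2)=0.640114, sin(β/2)=0.768280
d^2_{-2,0}: single k=2 term ⇒ +0.592419;  D = +0.591951-0.023555i
d^2_{-1,0}: k∈[1..2] ⇒ +0.493590 -0.711036 = -0.217446;  D = -0.217403+0.004324i
d^2_{0,0}: k∈[0..2] ⇒ +0.167891 -0.967417 +0.348400 = -0.451125;  D = -0.451125+0.000000i
d^2_{1,0}: k∈[0..1] ⇒ -0.493590 +0.711036 = +0.217446;  D = +0.217403+0.004324i
d^2_{2,0}: single k=0 term ⇒ +0.592419;  D = +0.591951+0.023555i
Y_2^{m'}(θ=0.7576,φ=3.3891) and Σ D·Y over m':
  (+0.5920-0.0236i)·(+0.1605-0.0867i)  (-0.2174+0.0043i)·(-0.3739+0.0945i)  (-0.4511+0.0000i)·(+0.1840+0.0000i)  (+0.2174+0.0043i)·(+0.3739+0.0945i)  (+0.5920+0.0236i)·(+0.1605+0.0867i)
Y_2^0(R⁻¹ n̂) = +0.264713+0.000000i

Re=0.2647 Im=0.0000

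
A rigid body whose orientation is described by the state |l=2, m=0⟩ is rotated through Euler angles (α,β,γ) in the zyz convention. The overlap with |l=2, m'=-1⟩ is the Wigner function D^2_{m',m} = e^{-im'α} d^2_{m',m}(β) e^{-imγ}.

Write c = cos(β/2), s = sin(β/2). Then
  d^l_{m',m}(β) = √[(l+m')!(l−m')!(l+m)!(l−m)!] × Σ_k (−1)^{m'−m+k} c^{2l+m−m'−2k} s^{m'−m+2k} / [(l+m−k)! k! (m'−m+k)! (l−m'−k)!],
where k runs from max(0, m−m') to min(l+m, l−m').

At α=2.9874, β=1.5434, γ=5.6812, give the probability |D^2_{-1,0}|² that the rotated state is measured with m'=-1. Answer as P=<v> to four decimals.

First d^2_{-1,0}(β=1.5434), then the phase factors e^{-i(-1)α} and e^{-i(0)γ}:
c=cos(1.5434/2)=0.716726, s=sin(1.5434/2)=0.697355; N=√[1·6·2·2]=4.898979
k∈{1,2} keeps every argument non-negative
  k=1: (−1)^0·4.8990/(2)·0.7167^3·0.6974^1 = +0.628911
  k=2: (−1)^1·4.8990/(2)·0.7167^1·0.6974^3 = -0.595374
d^2_{-1,0}(1.5434) = +0.628911 -0.595374 = +0.033537
|D^2_{-1,0}|² = |d^2_{-1,0}(β)|² = (+0.033537)² = 0.001125 (the z-rotation phases have unit modulus)

P=0.0011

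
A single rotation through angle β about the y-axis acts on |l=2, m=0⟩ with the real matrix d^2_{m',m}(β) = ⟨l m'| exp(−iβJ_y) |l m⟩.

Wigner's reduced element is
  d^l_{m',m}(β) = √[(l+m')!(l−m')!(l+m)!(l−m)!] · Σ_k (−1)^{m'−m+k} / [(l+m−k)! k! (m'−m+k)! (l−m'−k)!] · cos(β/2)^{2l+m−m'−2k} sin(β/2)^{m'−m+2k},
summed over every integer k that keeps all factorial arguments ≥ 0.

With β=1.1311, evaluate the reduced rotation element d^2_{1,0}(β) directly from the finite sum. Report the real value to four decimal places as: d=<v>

d^2_{1,0}(β=1.1311) via Wigner's sum:
With c≡cos(β/2)=0.844294 and s≡sin(β/2)=0.535880, N=[6·1·2·2]^{1/2}=4.898979
k∈{0,1} keeps every argument non-negative
  k=0: (−1)^1·4.8990/(2)·0.8443^3·0.5359^1 = -0.789995
  k=1: (−1)^2·4.8990/(2)·0.8443^1·0.5359^3 = +0.318253
d^2_{1,0}(1.1311) = -0.789995 +0.318253 = -0.471742

d=-0.4717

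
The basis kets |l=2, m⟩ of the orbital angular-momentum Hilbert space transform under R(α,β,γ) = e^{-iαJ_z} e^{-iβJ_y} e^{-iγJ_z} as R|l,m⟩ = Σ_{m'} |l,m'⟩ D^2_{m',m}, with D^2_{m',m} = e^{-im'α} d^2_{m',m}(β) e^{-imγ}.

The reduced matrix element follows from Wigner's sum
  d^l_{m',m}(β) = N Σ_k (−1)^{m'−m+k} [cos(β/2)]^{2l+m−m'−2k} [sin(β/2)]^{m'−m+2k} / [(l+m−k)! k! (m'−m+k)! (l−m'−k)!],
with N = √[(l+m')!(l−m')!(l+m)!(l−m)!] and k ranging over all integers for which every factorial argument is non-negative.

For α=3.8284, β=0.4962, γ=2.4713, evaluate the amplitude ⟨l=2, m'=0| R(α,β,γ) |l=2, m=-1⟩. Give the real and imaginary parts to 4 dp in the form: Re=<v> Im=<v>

Split into d^2_{0,-1}(β=0.4962) × two z-phases.
Half-angle: c=0.969381, s=0.245563. N=√(2·2·1·6)=4.898979
Admissible k: 0..1 (factorial args all ≥0)
  k=0: (−1)^1·4.8990/(2)·0.9694^3·0.2456^1 = -0.547925
  k=1: (−1)^2·4.8990/(2)·0.9694^1·0.2456^3 = +0.035161
d^2_{0,-1}(0.4962) = -0.547925 +0.035161 = -0.512764
Phases: e^{-i·(0)·3.8284}=+1.000000+0.000000i, e^{-i·(-1)·2.4713}=-0.783640+0.621215i ⇒ D=+0.401822-0.318537i

Re=0.4018 Im=-0.3185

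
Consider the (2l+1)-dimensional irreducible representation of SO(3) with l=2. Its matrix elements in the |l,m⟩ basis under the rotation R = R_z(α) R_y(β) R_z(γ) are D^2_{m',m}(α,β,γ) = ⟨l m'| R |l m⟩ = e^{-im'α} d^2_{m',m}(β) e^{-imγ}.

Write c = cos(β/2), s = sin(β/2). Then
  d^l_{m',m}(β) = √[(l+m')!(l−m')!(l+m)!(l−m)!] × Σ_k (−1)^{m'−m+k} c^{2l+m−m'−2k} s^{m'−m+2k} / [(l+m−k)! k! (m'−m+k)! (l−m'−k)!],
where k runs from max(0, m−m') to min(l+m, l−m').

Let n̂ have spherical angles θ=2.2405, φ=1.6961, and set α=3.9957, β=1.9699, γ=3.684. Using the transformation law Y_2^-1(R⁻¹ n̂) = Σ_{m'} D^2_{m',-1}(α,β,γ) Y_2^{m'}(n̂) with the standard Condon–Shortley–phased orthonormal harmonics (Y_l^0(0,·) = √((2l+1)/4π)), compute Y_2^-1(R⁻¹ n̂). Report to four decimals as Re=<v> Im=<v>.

Re=0.0670 Im=0.1669

Need the full column D^2_{m',-1} for m'=−2..2 at α=3.9957, β=1.9699, γ=3.684.
cos(β/2)=0.552905, sin(β/2)=0.833244
d^2_{-2,-1}: single k=1 term ⇒ +0.281678;  D = +0.177079-0.219056i
d^2_{-1,-1}: k∈[0..1] ⇒ +0.093455 -0.636747 = -0.543292;  D = -0.094207-0.535062i
d^2_{0,-1}: k∈[0..1] ⇒ -0.344984 +0.783508 = +0.438524;  D = -0.375582-0.226366i
d^2_{1,-1}: k∈[0..1] ⇒ +0.636747 -0.482047 = +0.154699;  D = +0.147245-0.047443i
d^2_{2,-1}: single k=0 term ⇒ -0.639731;  D = +0.252060-0.587981i
Y_2^{m'}(θ=2.2405,φ=1.6961) and Σ D·Y over m':
  (+0.1771-0.2191i)·(-0.2300+0.0589i)  (-0.0942-0.5351i)·(+0.0470+0.3730i)  (-0.3756-0.2264i)·(+0.0492+0.0000i)  (+0.1472-0.0474i)·(-0.0470+0.3730i)  (+0.2521-0.5880i)·(-0.2300-0.0589i)
Y_2^-1(R⁻¹ n̂) = +0.067038+0.166948i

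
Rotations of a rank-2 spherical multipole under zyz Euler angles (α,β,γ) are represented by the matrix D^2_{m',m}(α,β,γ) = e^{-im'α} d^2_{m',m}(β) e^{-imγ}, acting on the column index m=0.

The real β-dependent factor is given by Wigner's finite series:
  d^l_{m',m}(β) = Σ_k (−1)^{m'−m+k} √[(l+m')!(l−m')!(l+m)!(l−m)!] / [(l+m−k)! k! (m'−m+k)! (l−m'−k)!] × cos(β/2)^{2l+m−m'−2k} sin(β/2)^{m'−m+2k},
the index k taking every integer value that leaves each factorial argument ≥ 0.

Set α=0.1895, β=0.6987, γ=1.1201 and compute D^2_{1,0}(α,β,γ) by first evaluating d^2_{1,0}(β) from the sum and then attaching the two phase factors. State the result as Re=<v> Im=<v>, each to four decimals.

Re=-0.5924 Im=0.1136

First d^2_{1,0}(β=0.6987), then the phase factors e^{-i(1)α} and e^{-i(0)γ}:
Half-angle: c=0.939595, s=0.342287. N=√(6·1·2·2)=4.898979
k∈{0,1} keeps every argument non-negative
  k=0: (−1)^1·4.8990/(2)·0.9396^3·0.3423^1 = -0.695487
  k=1: (−1)^2·4.8990/(2)·0.9396^1·0.3423^3 = +0.092297
d^2_{1,0}(0.6987) = -0.695487 +0.092297 = -0.603190
D = (+0.982099-0.188368i)·(-0.603190)·(+1.000000+0.000000i) = -0.592392+0.113622i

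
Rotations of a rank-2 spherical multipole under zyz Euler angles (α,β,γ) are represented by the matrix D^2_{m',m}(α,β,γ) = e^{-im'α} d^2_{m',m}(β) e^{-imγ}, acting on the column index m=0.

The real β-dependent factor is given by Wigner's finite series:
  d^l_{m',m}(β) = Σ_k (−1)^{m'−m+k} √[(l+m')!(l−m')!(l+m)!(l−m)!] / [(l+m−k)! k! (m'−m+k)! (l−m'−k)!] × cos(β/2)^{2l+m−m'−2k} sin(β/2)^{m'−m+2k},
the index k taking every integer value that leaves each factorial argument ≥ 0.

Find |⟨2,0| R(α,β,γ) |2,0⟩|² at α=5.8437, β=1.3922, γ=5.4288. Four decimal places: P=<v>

P=0.2049

D^2_{0,0}(5.8437,1.3922,5.4288) = e^{-i·0·5.8437}·d^2_{0,0}(1.3922)·e^{-i·0·5.4288}. Compute d first:
With c≡cos(β/2)=0.767349 and s≡sin(β/2)=0.641230, N=[2·2·2·2]^{1/2}=4.000000
The bounds max(0,m−m')=0 and min(l+m,l−m')=2 give 3 terms
  k=0: (−1)^0·4.0000/(4)·0.7673^4·0.6412^0 = +0.346714
  k=1: (−1)^1·4.0000/(1)·0.7673^2·0.6412^2 = -0.968441
  k=2: (−1)^2·4.0000/(4)·0.7673^0·0.6412^4 = +0.169066
d^2_{0,0}(1.3922) = +0.346714 -0.968441 +0.169066 = -0.452662
|D^2_{0,0}|² = |d^2_{0,0}(β)|² = (-0.452662)² = 0.204902 (the z-rotation phases have unit modulus)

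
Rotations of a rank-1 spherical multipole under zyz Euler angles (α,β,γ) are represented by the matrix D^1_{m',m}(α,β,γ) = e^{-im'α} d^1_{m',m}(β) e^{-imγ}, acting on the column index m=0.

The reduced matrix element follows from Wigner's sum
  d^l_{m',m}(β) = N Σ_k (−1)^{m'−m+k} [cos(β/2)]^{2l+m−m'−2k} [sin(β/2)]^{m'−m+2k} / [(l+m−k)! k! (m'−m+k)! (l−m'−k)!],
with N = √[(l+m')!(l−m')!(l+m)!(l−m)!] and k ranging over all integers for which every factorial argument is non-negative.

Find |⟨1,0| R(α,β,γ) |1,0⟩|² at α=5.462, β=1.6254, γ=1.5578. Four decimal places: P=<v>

P=0.0030

D^1_{0,0}(5.462,1.6254,1.5578) = e^{-i·0·5.462}·d^1_{0,0}(1.6254)·e^{-i·0·1.5578}. Compute d first:
With c≡cos(β/2)=0.687540 and s≡sin(β/2)=0.726146, N=[1·1·1·1]^{1/2}=1.000000
Admissible k: 0..1 (factorial args all ≥0)
  k=0: (−1)^0·1.0000/(1)·0.6875^2·0.7261^0 = +0.472712
  k=1: (−1)^1·1.0000/(1)·0.6875^0·0.7261^2 = -0.527288
d^1_{0,0}(1.6254) = +0.472712 -0.527288 = -0.054577
|D^1_{0,0}|² = |d^1_{0,0}(β)|² = (-0.054577)² = 0.002979 (the z-rotation phases have unit modulus)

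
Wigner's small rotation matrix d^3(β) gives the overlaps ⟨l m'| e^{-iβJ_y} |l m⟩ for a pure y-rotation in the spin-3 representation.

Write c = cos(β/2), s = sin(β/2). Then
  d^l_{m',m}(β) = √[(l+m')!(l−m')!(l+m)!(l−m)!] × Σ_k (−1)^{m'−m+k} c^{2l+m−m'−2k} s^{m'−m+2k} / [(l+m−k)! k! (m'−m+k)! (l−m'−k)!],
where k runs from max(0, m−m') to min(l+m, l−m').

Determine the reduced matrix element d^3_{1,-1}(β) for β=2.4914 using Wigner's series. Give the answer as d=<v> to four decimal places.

d=0.1221

d^3_{1,-1}(β=2.4914) via Wigner's sum:
Half-angle: c=0.319400, s=0.947620. N=√(24·2·2·24)=48.000000
Admissible k: 0..2 (factorial args all ≥0)
  k=0: (−1)^2·48.0000/(8)·0.3194^4·0.9476^2 = +0.056074
  k=1: (−1)^3·48.0000/(6)·0.3194^2·0.9476^4 = -0.658107
  k=2: (−1)^4·48.0000/(48)·0.3194^0·0.9476^6 = +0.724111
d^3_{1,-1}(2.4914) = +0.056074 -0.658107 +0.724111 = +0.122077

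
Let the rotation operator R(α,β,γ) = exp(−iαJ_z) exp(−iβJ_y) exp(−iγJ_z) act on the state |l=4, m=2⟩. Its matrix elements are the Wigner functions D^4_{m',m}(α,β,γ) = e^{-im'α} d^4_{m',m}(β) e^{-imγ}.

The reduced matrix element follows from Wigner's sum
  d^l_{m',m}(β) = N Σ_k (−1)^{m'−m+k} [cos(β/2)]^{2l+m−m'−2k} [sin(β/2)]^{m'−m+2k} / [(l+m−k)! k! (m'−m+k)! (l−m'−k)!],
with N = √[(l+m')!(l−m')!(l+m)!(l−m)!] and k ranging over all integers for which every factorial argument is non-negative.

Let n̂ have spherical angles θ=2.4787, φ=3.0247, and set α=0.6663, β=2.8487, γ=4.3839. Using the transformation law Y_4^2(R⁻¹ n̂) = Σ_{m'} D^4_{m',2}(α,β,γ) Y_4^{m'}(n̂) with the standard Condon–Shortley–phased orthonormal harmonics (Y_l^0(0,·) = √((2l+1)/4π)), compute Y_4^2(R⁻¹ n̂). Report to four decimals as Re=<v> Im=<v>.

Re=0.0957 Im=-0.3444

Need the full column D^4_{m',2} for m'=−4..4 at α=0.6663, β=2.8487, γ=4.3839.
cos(β/2)=0.145923, sin(β/2)=0.989296
d^4_{-4,2}: single k=6 term ⇒ +0.105630;  D = +0.103912+0.018972i
d^4_{-3,2}: k∈[5..6] ⇒ +0.033052 -0.506375 = -0.473324;  D = -0.418580+0.220967i
d^4_{-2,2}: k∈[4..6] ⇒ +0.006515 -0.239546 +0.917508 = +0.684476;  D = +0.278341-0.625327i
d^4_{-1,2}: k∈[3..5] ⇒ +0.000906 -0.062461 +0.574176 = +0.512620;  D = -0.125591-0.496997i
d^4_{0,2}: k∈[2..4] ⇒ +0.000090 -0.010987 +0.189378 = +0.178480;  D = -0.141328-0.109002i
d^4_{1,2}: k∈[1..3] ⇒ +0.000006 -0.001359 +0.041641 = +0.040288;  D = -0.040286+0.000376i
d^4_{2,2}: k∈[0..2] ⇒ +0.000000 -0.000113 +0.006515 = +0.006402;  D = -0.004995+0.004003i
d^4_{3,2}: k∈[0..1] ⇒ -0.000005 +0.000719 = +0.000714;  D = -0.000162+0.000695i
d^4_{4,2}: single k=0 term ⇒ +0.000050;  D = +0.000021+0.000045i
Y_4^{m'}(θ=2.4787,φ=3.0247) and Σ D·Y over m':
  (+0.1039+0.0190i)·(+0.0567+0.0286i)  (-0.4186+0.2210i)·(+0.2159+0.0790i)  (+0.2783-0.6253i)·(+0.4127+0.0983i)  (-0.1256-0.4970i)·(+0.3075+0.0361i)  (-0.1413-0.1090i)·(-0.2252+0.0000i)  (-0.0403+0.0004i)·(-0.3075+0.0361i)  (-0.0050+0.0040i)·(+0.4127-0.0983i)  (-0.0002+0.0007i)·(-0.2159+0.0790i)  (+0.0000+0.0000i)·(+0.0567-0.0286i)
Y_4^2(R⁻¹ n̂) = +0.095689-0.344418i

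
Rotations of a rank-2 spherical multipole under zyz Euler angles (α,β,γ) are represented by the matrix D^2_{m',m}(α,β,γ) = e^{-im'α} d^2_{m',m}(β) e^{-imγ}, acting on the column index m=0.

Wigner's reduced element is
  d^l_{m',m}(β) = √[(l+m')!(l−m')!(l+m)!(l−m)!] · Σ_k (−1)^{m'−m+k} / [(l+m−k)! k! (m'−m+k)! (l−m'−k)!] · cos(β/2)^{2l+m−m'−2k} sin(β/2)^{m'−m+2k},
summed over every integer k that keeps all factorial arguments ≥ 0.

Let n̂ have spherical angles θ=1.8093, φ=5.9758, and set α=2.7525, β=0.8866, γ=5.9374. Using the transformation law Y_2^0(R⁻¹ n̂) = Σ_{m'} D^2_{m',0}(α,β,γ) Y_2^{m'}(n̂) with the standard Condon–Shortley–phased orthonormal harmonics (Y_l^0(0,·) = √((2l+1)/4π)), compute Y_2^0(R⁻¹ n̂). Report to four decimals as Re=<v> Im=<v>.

Re=0.4507 Im=0.0000

Need the full column D^2_{m',0} for m'=−2..2 at α=2.7525, β=0.8866, γ=5.9374.
cos(β/2)=0.903341, sin(β/2)=0.428923
d^2_{-2,0}: single k=2 term ⇒ +0.367737;  D = +0.261898-0.258147i
d^2_{-1,0}: k∈[1..2] ⇒ +0.774480 -0.174608 = +0.599872;  D = -0.555033+0.227561i
d^2_{0,0}: k∈[0..2] ⇒ +0.665897 -0.600512 +0.033847 = +0.099232;  D = +0.099232+0.000000i
d^2_{1,0}: k∈[0..1] ⇒ -0.774480 +0.174608 = -0.599872;  D = +0.555033+0.227561i
d^2_{2,0}: single k=0 term ⇒ +0.367737;  D = +0.261898+0.258147i
Y_2^{m'}(θ=1.8093,φ=5.9758) and Σ D·Y over m':
  (+0.2619-0.2581i)·(+0.2979+0.2104i)  (-0.5550+0.2276i)·(-0.1690-0.0537i)  (+0.0992+0.0000i)·(-0.2626+0.0000i)  (+0.5550+0.2276i)·(+0.1690-0.0537i)  (+0.2619+0.2581i)·(+0.2979-0.2104i)
Y_2^0(R⁻¹ n̂) = +0.450670+0.000000i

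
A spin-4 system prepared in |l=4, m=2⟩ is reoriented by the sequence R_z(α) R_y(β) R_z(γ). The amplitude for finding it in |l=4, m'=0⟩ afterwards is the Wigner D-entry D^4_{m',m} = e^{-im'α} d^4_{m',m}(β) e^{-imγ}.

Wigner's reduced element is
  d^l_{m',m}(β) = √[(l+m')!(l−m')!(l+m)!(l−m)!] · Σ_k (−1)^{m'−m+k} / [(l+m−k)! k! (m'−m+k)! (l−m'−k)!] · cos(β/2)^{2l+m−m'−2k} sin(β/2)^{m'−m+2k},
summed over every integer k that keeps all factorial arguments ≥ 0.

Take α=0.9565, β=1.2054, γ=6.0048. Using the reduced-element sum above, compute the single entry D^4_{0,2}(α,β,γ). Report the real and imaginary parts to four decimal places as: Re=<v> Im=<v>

D^4_{0,2}(0.9565,1.2054,6.0048) = e^{-i·0·0.9565}·d^4_{0,2}(1.2054)·e^{-i·2·6.0048}. Compute d first:
Half-angle: c=0.823808, s=0.566869. N=√(24·24·720·2)=910.735966
k: max(0,(2)−(0))=2 … min(4+(2),4−(0))=4
  k=2: (−1)^0·910.7360/(96)·0.8238^6·0.5669^2 = +0.952890
  k=3: (−1)^1·910.7360/(36)·0.8238^4·0.5669^4 = -1.203163
  k=4: (−1)^2·910.7360/(96)·0.8238^2·0.5669^6 = +0.213633
d^4_{0,2}(1.2054) = +0.952890 -1.203163 +0.213633 = -0.036640
D = (+1.000000+0.000000i)·(-0.036640)·(+0.848966+0.528447i) = -0.031106-0.019362i

Re=-0.0311 Im=-0.0194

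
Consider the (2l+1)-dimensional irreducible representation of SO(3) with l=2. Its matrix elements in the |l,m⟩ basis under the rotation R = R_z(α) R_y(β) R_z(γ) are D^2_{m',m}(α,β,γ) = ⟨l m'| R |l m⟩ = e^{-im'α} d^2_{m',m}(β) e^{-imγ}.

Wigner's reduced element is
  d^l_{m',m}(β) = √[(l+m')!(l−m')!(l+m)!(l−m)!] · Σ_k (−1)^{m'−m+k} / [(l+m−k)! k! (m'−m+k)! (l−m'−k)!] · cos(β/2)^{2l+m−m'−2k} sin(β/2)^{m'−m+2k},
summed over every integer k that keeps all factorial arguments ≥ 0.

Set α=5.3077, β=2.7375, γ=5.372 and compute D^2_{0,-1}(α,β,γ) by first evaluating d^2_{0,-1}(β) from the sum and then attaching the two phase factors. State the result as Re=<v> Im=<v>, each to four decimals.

Re=0.2713 Im=-0.3499

First d^2_{0,-1}(β=2.7375), then the phase factors e^{-i(0)α} and e^{-i(-1)γ}:
Half-angle: c=0.200674, s=0.979658. N=√(2·2·1·6)=4.898979
The bounds max(0,m−m')=0 and min(l+m,l−m')=1 give 2 terms
  k=0: (−1)^1·4.8990/(2)·0.2007^3·0.9797^1 = -0.019392
  k=1: (−1)^2·4.8990/(2)·0.2007^1·0.9797^3 = +0.462159
d^2_{0,-1}(2.7375) = -0.019392 +0.462159 = +0.442767
Attach z-rotation phases: D = e^{-i(0)(5.3077)}·(+0.442767)·e^{-i(-1)(5.372)} = +0.271332-0.349888i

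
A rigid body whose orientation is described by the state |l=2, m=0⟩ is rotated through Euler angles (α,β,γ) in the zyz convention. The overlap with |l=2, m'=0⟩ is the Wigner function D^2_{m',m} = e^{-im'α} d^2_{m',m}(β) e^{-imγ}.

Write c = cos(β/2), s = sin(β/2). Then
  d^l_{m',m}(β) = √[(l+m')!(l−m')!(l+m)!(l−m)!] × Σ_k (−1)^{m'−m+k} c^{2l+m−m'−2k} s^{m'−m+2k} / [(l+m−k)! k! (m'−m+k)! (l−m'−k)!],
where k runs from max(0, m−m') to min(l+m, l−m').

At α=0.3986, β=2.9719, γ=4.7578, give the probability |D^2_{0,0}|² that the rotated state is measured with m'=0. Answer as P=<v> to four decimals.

D^2_{0,0}(0.3986,2.9719,4.7578) = e^{-i·0·0.3986}·d^2_{0,0}(2.9719)·e^{-i·0·4.7578}. Compute d first:
Half-angle: c=0.084745, s=0.996403. N=√(2·2·2·2)=4.000000
k: max(0,(0)−(0))=0 … min(2+(0),2−(0))=2
  k=0: (−1)^0·4.0000/(4)·0.0847^4·0.9964^0 = +0.000052
  k=1: (−1)^1·4.0000/(1)·0.0847^2·0.9964^2 = -0.028520
  k=2: (−1)^2·4.0000/(4)·0.0847^0·0.9964^4 = +0.985688
d^2_{0,0}(2.9719) = +0.000052 -0.028520 +0.985688 = +0.957220
|D^2_{0,0}|² = |d^2_{0,0}(β)|² = (+0.957220)² = 0.916269 (the z-rotation phases have unit modulus)

P=0.9163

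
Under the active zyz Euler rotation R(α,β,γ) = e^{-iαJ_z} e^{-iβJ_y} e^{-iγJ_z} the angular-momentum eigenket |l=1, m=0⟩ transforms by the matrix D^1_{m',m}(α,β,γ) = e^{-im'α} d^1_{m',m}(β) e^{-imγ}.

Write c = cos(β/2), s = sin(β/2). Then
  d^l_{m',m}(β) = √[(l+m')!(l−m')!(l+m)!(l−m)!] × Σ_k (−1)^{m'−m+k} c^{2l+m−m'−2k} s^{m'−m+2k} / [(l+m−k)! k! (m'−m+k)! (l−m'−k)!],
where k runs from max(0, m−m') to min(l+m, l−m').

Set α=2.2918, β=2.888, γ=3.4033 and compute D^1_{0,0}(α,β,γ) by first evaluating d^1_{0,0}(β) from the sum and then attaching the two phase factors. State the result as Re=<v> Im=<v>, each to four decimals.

Split into d^1_{0,0}(β=2.888) × two z-phases.
With c≡cos(β/2)=0.126457 and s≡sin(β/2)=0.991972, N=[1·1·1·1]^{1/2}=1.000000
Admissible k: 0..1 (factorial args all ≥0)
  k=0: (−1)^0·1.0000/(1)·0.1265^2·0.9920^0 = +0.015991
  k=1: (−1)^1·1.0000/(1)·0.1265^0·0.9920^2 = -0.984009
d^1_{0,0}(2.888) = +0.015991 -0.984009 = -0.968017
D = (+1.000000+0.000000i)·(-0.968017)·(+1.000000+0.000000i) = -0.968017+0.000000i

Re=-0.9680 Im=0.0000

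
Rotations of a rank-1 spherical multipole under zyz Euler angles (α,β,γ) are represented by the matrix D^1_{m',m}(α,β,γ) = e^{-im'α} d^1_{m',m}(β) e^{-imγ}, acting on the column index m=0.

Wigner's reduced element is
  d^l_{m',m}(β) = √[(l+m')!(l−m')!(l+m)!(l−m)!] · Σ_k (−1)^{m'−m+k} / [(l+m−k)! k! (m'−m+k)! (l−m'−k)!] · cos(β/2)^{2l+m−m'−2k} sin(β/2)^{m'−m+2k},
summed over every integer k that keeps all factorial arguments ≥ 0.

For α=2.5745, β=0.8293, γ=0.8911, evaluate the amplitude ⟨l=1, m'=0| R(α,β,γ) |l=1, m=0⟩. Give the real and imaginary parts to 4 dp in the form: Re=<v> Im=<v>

Split into d^1_{0,0}(β=0.8293) × two z-phases.
c=cos(0.8293/2)=0.915257, s=sin(0.8293/2)=0.402870; N=√[1·1·1·1]=1.000000
k: max(0,(0)−(0))=0 … min(1+(0),1−(0))=1
  k=0: (−1)^0·1.0000/(1)·0.9153^2·0.4029^0 = +0.837696
  k=1: (−1)^1·1.0000/(1)·0.9153^0·0.4029^2 = -0.162304
d^1_{0,0}(0.8293) = +0.837696 -0.162304 = +0.675392
D = (+1.000000+0.000000i)·(+0.675392)·(+1.000000+0.000000i) = +0.675392+0.000000i

Re=0.6754 Im=0.0000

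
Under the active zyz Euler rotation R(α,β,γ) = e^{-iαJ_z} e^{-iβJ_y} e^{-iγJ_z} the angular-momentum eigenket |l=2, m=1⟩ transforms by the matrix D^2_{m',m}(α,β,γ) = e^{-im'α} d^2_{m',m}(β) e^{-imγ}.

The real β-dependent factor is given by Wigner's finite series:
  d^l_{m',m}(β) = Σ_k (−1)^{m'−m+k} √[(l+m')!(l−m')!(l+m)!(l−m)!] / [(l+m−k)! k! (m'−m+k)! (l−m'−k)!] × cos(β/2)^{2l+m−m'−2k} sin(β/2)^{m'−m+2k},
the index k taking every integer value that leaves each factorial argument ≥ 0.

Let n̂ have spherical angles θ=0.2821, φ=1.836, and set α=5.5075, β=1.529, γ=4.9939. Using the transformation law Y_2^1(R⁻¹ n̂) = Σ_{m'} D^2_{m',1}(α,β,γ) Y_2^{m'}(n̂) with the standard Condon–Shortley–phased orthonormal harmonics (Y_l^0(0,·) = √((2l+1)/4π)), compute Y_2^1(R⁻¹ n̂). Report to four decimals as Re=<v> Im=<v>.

Need the full column D^2_{m',1} for m'=−2..2 at α=5.5075, β=1.529, γ=4.9939.
cos(β/2)=0.721729, sin(β/2)=0.692176
d^2_{-2,1}: single k=3 term ⇒ +0.478689;  D = +0.462343-0.124026i
d^2_{-1,1}: k∈[2..3] ⇒ +0.748691 -0.229544 = +0.519146;  D = +0.452167+0.255065i
d^2_{0,1}: k∈[1..2] ⇒ +0.637403 -0.586273 = +0.051130;  D = +0.014204+0.049118i
d^2_{1,1}: k∈[0..1] ⇒ +0.271329 -0.748691 = -0.477362;  D = +0.226415-0.420251i
d^2_{2,1}: single k=0 term ⇒ -0.520437;  D = +0.497048-0.154265i
Y_2^{m'}(θ=0.2821,φ=1.836) and Σ D·Y over m':
  (+0.4623-0.1240i)·(-0.0258+0.0151i)  (+0.4522+0.2551i)·(-0.0541-0.1993i)  (+0.0142+0.0491i)·(+0.5575+0.0000i)  (+0.2264-0.4203i)·(+0.0541-0.1993i)  (+0.4970-0.1543i)·(-0.0258-0.0151i)
Y_2^1(R⁻¹ n̂) = -0.062461-0.137785i

Re=-0.0625 Im=-0.1378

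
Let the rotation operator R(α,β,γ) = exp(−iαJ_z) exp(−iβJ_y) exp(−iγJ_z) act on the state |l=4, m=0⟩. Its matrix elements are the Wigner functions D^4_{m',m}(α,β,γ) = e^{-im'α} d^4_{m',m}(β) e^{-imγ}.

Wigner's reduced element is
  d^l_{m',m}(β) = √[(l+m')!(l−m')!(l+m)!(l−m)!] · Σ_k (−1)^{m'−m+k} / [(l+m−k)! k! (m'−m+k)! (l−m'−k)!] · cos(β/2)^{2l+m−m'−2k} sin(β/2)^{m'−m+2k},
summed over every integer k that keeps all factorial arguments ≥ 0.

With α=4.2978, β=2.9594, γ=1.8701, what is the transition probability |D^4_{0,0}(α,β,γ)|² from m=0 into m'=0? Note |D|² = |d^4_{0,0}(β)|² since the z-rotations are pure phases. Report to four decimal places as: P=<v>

P=0.7066

First d^4_{0,0}(β=2.9594), then the phase factors e^{-i(0)α} and e^{-i(0)γ}:
With c≡cos(β/2)=0.090970 and s≡sin(β/2)=0.995854, N=[24·24·24·24]^{1/2}=576.000000
The bounds max(0,m−m')=0 and min(l+m,l−m')=4 give 5 terms
  k=0: (−1)^0·576.0000/(576)·0.0910^8·0.9959^0 = +0.000000
  k=1: (−1)^1·576.0000/(36)·0.0910^6·0.9959^2 = -0.000009
  k=2: (−1)^2·576.0000/(16)·0.0910^4·0.9959^4 = +0.002425
  k=3: (−1)^3·576.0000/(36)·0.0910^2·0.9959^6 = -0.129150
  k=4: (−1)^4·576.0000/(576)·0.0910^0·0.9959^8 = +0.967306
d^4_{0,0}(2.9594) = +0.000000 -0.000009 +0.002425 -0.129150 +0.967306 = +0.840572
|D^4_{0,0}|² = |d^4_{0,0}(β)|² = (+0.840572)² = 0.706562 (the z-rotation phases have unit modulus)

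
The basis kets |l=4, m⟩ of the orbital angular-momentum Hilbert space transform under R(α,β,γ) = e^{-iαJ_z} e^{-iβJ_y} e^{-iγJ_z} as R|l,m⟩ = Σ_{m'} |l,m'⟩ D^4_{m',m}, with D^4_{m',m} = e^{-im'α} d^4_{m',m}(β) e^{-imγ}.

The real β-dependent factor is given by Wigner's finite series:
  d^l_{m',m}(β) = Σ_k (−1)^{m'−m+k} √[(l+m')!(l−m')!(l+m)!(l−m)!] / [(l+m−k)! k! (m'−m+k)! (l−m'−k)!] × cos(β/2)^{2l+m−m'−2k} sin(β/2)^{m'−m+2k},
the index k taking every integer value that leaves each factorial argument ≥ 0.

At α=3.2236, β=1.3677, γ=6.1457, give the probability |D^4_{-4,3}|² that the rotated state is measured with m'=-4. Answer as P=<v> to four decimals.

Split into d^4_{-4,3}(β=1.3677) × two z-phases.
Half-angle: c=0.775146, s=0.631782. N=√(1·40320·5040·1)=14255.272709
k∈{7} keeps every argument non-negative
  k=7: (−1)^0·14255.2727/(5040)·0.7751^1·0.6318^7 = +0.088084
d^4_{-4,3}(1.3677) = +0.088084
|D^4_{-4,3}|² = |d^4_{-4,3}(β)|² = (+0.088084)² = 0.007759 (the z-rotation phases have unit modulus)

P=0.0078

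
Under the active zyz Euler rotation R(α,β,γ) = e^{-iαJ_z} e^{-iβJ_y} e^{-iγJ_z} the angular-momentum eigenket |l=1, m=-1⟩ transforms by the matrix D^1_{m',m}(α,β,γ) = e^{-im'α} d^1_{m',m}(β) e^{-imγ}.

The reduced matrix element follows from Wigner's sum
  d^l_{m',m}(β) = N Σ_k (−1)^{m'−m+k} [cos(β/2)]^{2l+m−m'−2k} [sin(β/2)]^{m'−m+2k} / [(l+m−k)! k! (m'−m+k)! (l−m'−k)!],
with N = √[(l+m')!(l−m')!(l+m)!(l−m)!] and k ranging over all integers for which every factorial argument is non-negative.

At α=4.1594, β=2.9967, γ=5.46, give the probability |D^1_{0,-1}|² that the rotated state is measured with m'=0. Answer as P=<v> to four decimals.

Split into d^1_{0,-1}(β=2.9967) × two z-phases.
c=cos(2.9967/2)=0.072383, s=sin(2.9967/2)=0.997377; N=√[1·1·1·2]=1.414214
Admissible k: 0..0 (factorial args all ≥0)
  k=0: (−1)^1·1.4142/(1)·0.0724^1·0.9974^1 = -0.102096
d^1_{0,-1}(2.9967) = -0.102096
|D^1_{0,-1}|² = |d^1_{0,-1}(β)|² = (-0.102096)² = 0.010424 (the z-rotation phases have unit modulus)

P=0.0104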